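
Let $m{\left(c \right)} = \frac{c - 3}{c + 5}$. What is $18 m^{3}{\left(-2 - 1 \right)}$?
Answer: $-486$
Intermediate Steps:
$m{\left(c \right)} = \frac{-3 + c}{5 + c}$
$18 m^{3}{\left(-2 - 1 \right)} = 18 \left(\frac{-3 - 3}{5 - 3}\right)^{3} = 18 \left(\frac{1}{2} \left(-6\right)\right)^{3} = 18 \left(-3\right)^{3} = 18 \left(-27\right) = -486$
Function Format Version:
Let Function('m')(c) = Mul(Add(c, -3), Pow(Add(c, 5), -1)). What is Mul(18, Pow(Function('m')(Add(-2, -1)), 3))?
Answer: -486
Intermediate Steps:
Function('m')(c) = Mul(Pow(Add(5, c), -1), Add(-3, c)) (Function('m')(c) = Mul(Add(-3, c), Pow(Add(5, c), -1)) = Mul(Pow(Add(5, c), -1), Add(-3, c)))
Mul(18, Pow(Function('m')(Add(-2, -1)), 3)) = Mul(18, Pow(Mul(Pow(Add(5, Add(-2, -1)), -1), Add(-3, Add(-2, -1))), 3)) = Mul(18, Pow(Mul(Pow(Add(5, -3), -1), Add(-3, -3)), 3)) = Mul(18, Pow(Mul(Pow(2, -1), -6), 3)) = Mul(18, Pow(Mul(Rational(1, 2), -6), 3)) = Mul(18, Pow(-3, 3)) = Mul(18, -27) = -486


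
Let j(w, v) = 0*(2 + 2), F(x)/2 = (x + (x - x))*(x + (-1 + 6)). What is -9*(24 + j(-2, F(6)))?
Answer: -216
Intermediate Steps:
F(x) = 2*x*(5 + x) (F(x) = 2*((x + (x - x))*(x + (-1 + 6))) = 2*((x + 0)*(x + 5)) = 2*(x*(5 + x)) = 2*x*(5 + x))
j(w, v) = 0 (j(w, v) = 0*4 = 0)
-9*(24 + j(-2, F(6))) = -9*(24 + 0) = -9*24 = -216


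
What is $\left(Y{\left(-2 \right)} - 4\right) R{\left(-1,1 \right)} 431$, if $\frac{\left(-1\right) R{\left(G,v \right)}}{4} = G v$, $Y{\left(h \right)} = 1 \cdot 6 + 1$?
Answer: $5172$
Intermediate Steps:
$Y{\left(h \right)} = 7$ ($Y{\left(h \right)} = 6 + 1 = 7$)
$R{\left(G,v \right)} = - 4 G v$
$\left(Y{\left(-2 \right)} - 4\right) R{\left(-1,1 \right)} 431 = \left(7 - 4\right) \left(\left(-4\right) \left(-1\right) 1\right) 431 = 3 \cdot 4 \cdot 431 = 12 \cdot 431 = 5172$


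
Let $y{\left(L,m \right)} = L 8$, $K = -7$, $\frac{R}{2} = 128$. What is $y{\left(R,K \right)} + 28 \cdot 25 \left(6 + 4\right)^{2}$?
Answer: $72048$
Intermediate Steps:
$R = 256$ ($R = 2 \cdot 128 = 256$)
$y{\left(L,m \right)} = 8 L$
$y{\left(R,K \right)} + 28 \cdot 25 \left(6 + 4\right)^{2} = 8 \cdot 256 + 28 \cdot 25 \left(6 + 4\right)^{2} = 2048 + 700 \cdot 10^{2} = 2048 + 700 \cdot 100 = 2048 + 70000 = 72048$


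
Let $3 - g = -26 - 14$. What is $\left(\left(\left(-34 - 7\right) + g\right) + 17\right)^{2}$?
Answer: $361$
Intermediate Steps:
$g = 43$ ($g = 3 - \left(-26 - 14\right) = 3 - -40 = 3 + 40 = 43$)
$\left(\left(\left(-34 - 7\right) + g\right) + 17\right)^{2} = \left(\left(\left(-34 - 7\right) + 43\right) + 17\right)^{2} = \left(\left(-41 + 43\right) + 17\right)^{2} = \left(2 + 17\right)^{2} = 19^{2} = 361$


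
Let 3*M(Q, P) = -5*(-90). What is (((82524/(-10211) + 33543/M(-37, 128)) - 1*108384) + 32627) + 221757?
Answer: 74650342991/510550 ≈ 1.4622e+5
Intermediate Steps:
M(Q, P) = 150 (M(Q, P) = (-5*(-90))/3 = (⅓)*450 = 150)
(((82524/(-10211) + 33543/M(-37, 128)) - 1*108384) + 32627) + 221757 = (((82524/(-10211) + 33543/150) - 1*108384) + 32627) + 221757 = (((82524*(-1/10211) + 33543*(1/150)) - 108384) + 32627) + 221757 = (((-82524/10211 + 11181/50) - 108384) + 32627) + 221757 = ((110042991/510550 - 108384) + 32627) + 221757 = (-55225408209/510550 + 32627) + 221757 = -38567693359/510550 + 221757 = 74650342991/510550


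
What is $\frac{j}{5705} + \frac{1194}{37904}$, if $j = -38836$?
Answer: $- \frac{104659141}{15445880} \approx -6.7759$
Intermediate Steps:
$\frac{j}{5705} + \frac{1194}{37904} = - \frac{38836}{5705} + \frac{1194}{37904} = \left(-38836\right) \frac{1}{5705} + 1194 \cdot \frac{1}{37904} = - \frac{5548}{815} + \frac{597}{18952} = - \frac{104659141}{15445880}$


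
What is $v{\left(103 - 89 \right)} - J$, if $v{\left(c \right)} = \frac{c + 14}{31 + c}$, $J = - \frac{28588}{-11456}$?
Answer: $- \frac{241423}{128880} \approx -1.8732$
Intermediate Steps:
$J = \frac{7147}{2864}$ ($J = \left(-28588\right) \left(- \frac{1}{11456}\right) = \frac{7147}{2864} \approx 2.4955$)
$v{\left(c \right)} = \frac{14 + c}{31 + c}$
$v{\left(103 - 89 \right)} - J = \frac{14 + \left(103 - 89\right)}{31 + \left(103 - 89\right)} - \frac{7147}{2864} = \frac{14 + 14}{31 + 14} - \frac{7147}{2864} = \frac{1}{45} \cdot 28 - \frac{7147}{2864} = \frac{28}{45} - \frac{7147}{2864} = - \frac{241423}{128880}$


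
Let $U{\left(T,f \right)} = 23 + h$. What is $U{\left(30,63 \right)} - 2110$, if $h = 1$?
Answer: $-2086$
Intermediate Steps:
$U{\left(T,f \right)} = 24$ ($U{\left(T,f \right)} = 23 + 1 = 24$)
$U{\left(30,63 \right)} - 2110 = 24 - 2110 = -2086$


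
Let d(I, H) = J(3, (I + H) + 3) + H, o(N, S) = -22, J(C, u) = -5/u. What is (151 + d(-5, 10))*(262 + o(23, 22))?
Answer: 38490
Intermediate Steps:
d(I, H) = H - 5/(3 + H + I) (d(I, H) = -5/((I + H) + 3) + H = -5/((H + I) + 3) + H = -5/(3 + H + I) + H = H - 5/(3 + H + I))
(151 + d(-5, 10))*(262 + o(23, 22)) = (151 + (10 - 5/(3 + 10 - 5)))*(262 - 22) = (151 + (10 - 5/8))*240 = (151 + 75/8)*240 = (1283/8)*240 = 38490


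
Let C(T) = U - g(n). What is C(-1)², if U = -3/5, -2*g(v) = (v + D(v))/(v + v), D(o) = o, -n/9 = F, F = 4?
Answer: 1/100 ≈ 0.010000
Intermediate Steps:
n = -36 (n = -9*4 = -36)
g(v) = -½ (g(v) = -(v + v)/(2*(v + v)) = -2*v/(2*(2*v)) = -2*v*1/(2*v)/2 = -½*1 = -½)
U = -⅗ (U = -3*⅕ = -⅗ ≈ -0.60000)
C(T) = -⅒ (C(T) = -⅗ - 1*(-½) = -⅗ + ½ = -⅒)
C(-1)² = (-⅒)² = 1/100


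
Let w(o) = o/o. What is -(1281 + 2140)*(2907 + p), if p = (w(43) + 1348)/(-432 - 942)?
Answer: -13659604849/1374 ≈ -9.9415e+6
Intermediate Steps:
w(o) = 1
p = -1349/1374 (p = (1 + 1348)/(-432 - 942) = 1349/(-1374) = 1349*(-1/1374) = -1349/1374 ≈ -0.98180)
-(1281 + 2140)*(2907 + p) = -(1281 + 2140)*(2907 - 1349/1374) = -3421*3992869/1374 = -1*13659604849/1374 = -13659604849/1374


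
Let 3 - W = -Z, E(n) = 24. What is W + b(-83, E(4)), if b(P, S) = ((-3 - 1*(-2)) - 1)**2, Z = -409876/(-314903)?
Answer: 2614197/314903 ≈ 8.3016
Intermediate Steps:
Z = 409876/314903 (Z = -409876*(-1/314903) = 409876/314903 ≈ 1.3016)
b(P, S) = 4 (b(P, S) = ((-3 + 2) - 1)**2 = (-1 - 1)**2 = (-2)**2 = 4)
W = 1354585/314903 (W = 3 - (-1)*409876/314903 = 3 - 1*(-409876/314903) = 3 + 409876/314903 = 1354585/314903 ≈ 4.3016)
W + b(-83, E(4)) = 1354585/314903 + 4 = 2614197/314903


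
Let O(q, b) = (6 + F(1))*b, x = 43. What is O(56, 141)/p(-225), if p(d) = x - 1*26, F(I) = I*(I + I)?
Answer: 1128/17 ≈ 66.353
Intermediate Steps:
F(I) = 2*I² (F(I) = I*(2*I) = 2*I²)
O(q, b) = 8*b (O(q, b) = (6 + 2*1²)*b = (6 + 2*1)*b = (6 + 2)*b = 8*b)
p(d) = 17 (p(d) = 43 - 1*26 = 43 - 26 = 17)
O(56, 141)/p(-225) = (8*141)/17 = 1128*(1/17) = 1128/17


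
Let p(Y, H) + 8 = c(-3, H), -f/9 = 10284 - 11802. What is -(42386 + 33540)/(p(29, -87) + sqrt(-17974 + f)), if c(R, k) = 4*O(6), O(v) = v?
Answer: -151852/571 + 265741*I*sqrt(22)/1142 ≈ -265.94 + 1091.4*I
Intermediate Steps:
f = 13662 (f = -9*(10284 - 11802) = -9*(-1518) = 13662)
c(R, k) = 24 (c(R, k) = 4*6 = 24)
p(Y, H) = 16 (p(Y, H) = -8 + 24 = 16)
-(42386 + 33540)/(p(29, -87) + sqrt(-17974 + f)) = -(42386 + 33540)/(16 + sqrt(-17974 + 13662)) = -75926/(16 + sqrt(-4312)) = -75926/(16 + 14*I*sqrt(22))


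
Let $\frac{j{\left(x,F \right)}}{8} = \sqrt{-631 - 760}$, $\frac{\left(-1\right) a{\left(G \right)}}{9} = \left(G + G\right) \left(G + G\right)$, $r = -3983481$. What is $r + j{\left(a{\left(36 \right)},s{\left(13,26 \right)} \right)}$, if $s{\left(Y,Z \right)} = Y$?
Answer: $-3983481 + 8 i \sqrt{1391} \approx -3.9835 \cdot 10^{6} + 298.37 i$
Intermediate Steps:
$a{\left(G \right)} = - 36 G^{2}$ ($a{\left(G \right)} = - 9 \left(G + G\right) \left(G + G\right) = - 9 \cdot 2 G 2 G = - 9 \cdot 4 G^{2} = - 36 G^{2}$)
$j{\left(x,F \right)} = 8 i \sqrt{1391}$ ($j{\left(x,F \right)} = 8 \sqrt{-631 - 760} = 8 \sqrt{-1391} = 8 i \sqrt{1391}$)
$r + j{\left(a{\left(36 \right)},s{\left(13,26 \right)} \right)} = -3983481 + 8 i \sqrt{1391}$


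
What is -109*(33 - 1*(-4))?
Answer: -4033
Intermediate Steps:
-109*(33 - 1*(-4)) = -109*(33 + 4) = -109*37 = -4033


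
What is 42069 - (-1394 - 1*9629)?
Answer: 53092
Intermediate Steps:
42069 - (-1394 - 1*9629) = 42069 - (-1394 - 9629) = 42069 - 1*(-11023) = 42069 + 11023 = 53092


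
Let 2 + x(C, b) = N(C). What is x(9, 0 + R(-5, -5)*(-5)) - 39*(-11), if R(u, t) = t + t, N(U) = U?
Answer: 436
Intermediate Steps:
R(u, t) = 2*t
x(C, b) = -2 + C
x(9, 0 + R(-5, -5)*(-5)) - 39*(-11) = (-2 + 9) - 39*(-11) = 7 + 429 = 436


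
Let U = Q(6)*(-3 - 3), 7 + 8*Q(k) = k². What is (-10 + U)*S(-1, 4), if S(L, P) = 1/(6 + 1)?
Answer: -127/28 ≈ -4.5357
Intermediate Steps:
Q(k) = -7/8 + k²/8
S(L, P) = ⅐ (S(L, P) = 1/7 = ⅐)
U = -87/4 (U = (-7/8 + (⅛)*6²)*(-3 - 3) = (-7/8 + (⅛)*36)*(-6) = (-7/8 + 9/2)*(-6) = (29/8)*(-6) = -87/4 ≈ -21.750)
(-10 + U)*S(-1, 4) = (-10 - 87/4)*(⅐) = -127/4*⅐ = -127/28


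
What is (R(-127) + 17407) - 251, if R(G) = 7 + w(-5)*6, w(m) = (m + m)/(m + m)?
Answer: 17169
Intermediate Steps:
w(m) = 1 (w(m) = (2*m)/((2*m)) = (2*m)*(1/(2*m)) = 1)
R(G) = 13 (R(G) = 7 + 1*6 = 7 + 6 = 13)
(R(-127) + 17407) - 251 = (13 + 17407) - 251 = 17420 - 251 = 17169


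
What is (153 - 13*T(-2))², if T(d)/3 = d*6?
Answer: 385641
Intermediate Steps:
T(d) = 18*d (T(d) = 3*(d*6) = 3*(6*d) = 18*d)
(153 - 13*T(-2))² = (153 - 234*(-2))² = (153 - 13*(-36))² = (153 + 468)² = 621² = 385641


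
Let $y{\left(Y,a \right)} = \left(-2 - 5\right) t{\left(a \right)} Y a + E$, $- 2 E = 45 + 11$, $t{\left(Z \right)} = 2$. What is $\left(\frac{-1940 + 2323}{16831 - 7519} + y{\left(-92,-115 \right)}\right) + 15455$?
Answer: $- \frac{1235636833}{9312} \approx -1.3269 \cdot 10^{5}$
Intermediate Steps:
$E = -28$ ($E = - \frac{45 + 11}{2} = \left(- \frac{1}{2}\right) 56 = -28$)
$y{\left(Y,a \right)} = -28 - 14 Y a$ ($y{\left(Y,a \right)} = \left(-2 - 5\right) 2 Y a - 28 = \left(-7\right) 2 Y a - 28 = - 14 Y a - 28 = -28 - 14 Y a$)
$\left(\frac{-1940 + 2323}{16831 - 7519} + y{\left(-92,-115 \right)}\right) + 15455 = \left(\frac{-1940 + 2323}{16831 - 7519} - \left(28 - -148120\right)\right) + 15455 = \left(\frac{383}{9312} - 148148\right) + 15455 = - \frac{1379553793}{9312} + 15455 = - \frac{1235636833}{9312}$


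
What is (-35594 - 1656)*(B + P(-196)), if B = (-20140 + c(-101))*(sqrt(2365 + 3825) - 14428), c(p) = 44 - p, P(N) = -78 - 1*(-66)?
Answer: -10746172338000 + 744813750*sqrt(6190) ≈ -1.0688e+13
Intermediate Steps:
P(N) = -12 (P(N) = -78 + 66 = -12)
B = 288487860 - 19995*sqrt(6190) (B = (-20140 + (44 - 1*(-101)))*(sqrt(2365 + 3825) - 14428) = (-20140 + (44 + 101))*(sqrt(6190) - 14428) = (-20140 + 145)*(-14428 + sqrt(6190)) = -19995*(-14428 + sqrt(6190)) = 288487860 - 19995*sqrt(6190) ≈ 2.8691e+8)
(-35594 - 1656)*(B + P(-196)) = (-35594 - 1656)*((288487860 - 19995*sqrt(6190)) - 12) = -37250*(288487848 - 19995*sqrt(6190)) = -10746172338000 + 744813750*sqrt(6190)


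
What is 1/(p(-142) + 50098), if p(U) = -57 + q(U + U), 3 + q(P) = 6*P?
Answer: 1/48334 ≈ 2.0689e-5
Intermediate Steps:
q(P) = -3 + 6*P
p(U) = -60 + 12*U (p(U) = -57 + (-3 + 6*(U + U)) = -57 + (-3 + 6*(2*U)) = -57 + (-3 + 12*U) = -60 + 12*U)
1/(p(-142) + 50098) = 1/((-60 + 12*(-142)) + 50098) = 1/((-60 - 1704) + 50098) = 1/(-1764 + 50098) = 1/48334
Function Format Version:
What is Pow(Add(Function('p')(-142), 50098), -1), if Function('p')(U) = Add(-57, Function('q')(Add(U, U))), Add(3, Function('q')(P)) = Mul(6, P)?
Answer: Rational(1, 48334) ≈ 2.0689e-5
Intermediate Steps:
Function('q')(P) = Add(-3, Mul(6, P))
Function('p')(U) = Add(-60, Mul(12, U)) (Function('p')(U) = Add(-57, Add(-3, Mul(6, Add(U, U)))) = Add(-57, Add(-3, Mul(6, Mul(2, U)))) = Add(-57, Add(-3, Mul(12, U))) = Add(-60, Mul(12, U)))
Pow(Add(Function('p')(-142), 50098), -1) = Pow(Add(Add(-60, Mul(12, -142)), 50098), -1) = Pow(Add(Add(-60, -1704), 50098), -1) = Pow(Add(-1764, 50098), -1) = Pow(48334, -1) = Rational(1, 48334)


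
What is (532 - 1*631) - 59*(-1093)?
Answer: 64388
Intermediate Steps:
(532 - 1*631) - 59*(-1093) = (532 - 631) + 64487 = -99 + 64487 = 64388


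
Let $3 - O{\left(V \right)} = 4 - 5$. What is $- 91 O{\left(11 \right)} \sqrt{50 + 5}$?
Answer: $- 364 \sqrt{55} \approx -2699.5$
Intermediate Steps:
$O{\left(V \right)} = 4$ ($O{\left(V \right)} = 3 - \left(4 - 5\right) = 3 - -1 = 3 + 1 = 4$)
$- 91 O{\left(11 \right)} \sqrt{50 + 5} = \left(-91\right) 4 \sqrt{50 + 5} = - 364 \sqrt{55}$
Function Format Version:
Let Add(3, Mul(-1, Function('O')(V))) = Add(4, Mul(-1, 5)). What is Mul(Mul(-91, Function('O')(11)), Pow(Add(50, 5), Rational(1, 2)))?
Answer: Mul(-364, Pow(55, Rational(1, 2))) ≈ -2699.5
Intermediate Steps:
Function('O')(V) = 4 (Function('O')(V) = Add(3, Mul(-1, Add(4, Mul(-1, 5)))) = Add(3, Mul(-1, Add(4, -5))) = Add(3, Mul(-1, -1)) = Add(3, 1) = 4)
Mul(Mul(-91, Function('O')(11)), Pow(Add(50, 5), Rational(1, 2))) = Mul(Mul(-91, 4), Pow(Add(50, 5), Rational(1, 2))) = Mul(-364, Pow(55, Rational(1, 2)))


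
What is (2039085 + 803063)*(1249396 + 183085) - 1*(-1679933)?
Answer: 4071324689121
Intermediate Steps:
(2039085 + 803063)*(1249396 + 183085) - 1*(-1679933) = 2842148*1432481 + 1679933 = 4071323009188 + 1679933 = 4071324689121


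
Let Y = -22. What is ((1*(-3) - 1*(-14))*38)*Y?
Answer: -9196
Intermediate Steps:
((1*(-3) - 1*(-14))*38)*Y = ((1*(-3) - 1*(-14))*38)*(-22) = ((-3 + 14)*38)*(-22) = (11*38)*(-22) = 418*(-22) = -9196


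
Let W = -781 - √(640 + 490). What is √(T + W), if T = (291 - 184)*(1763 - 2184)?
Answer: √(-45828 - √1130) ≈ 214.15*I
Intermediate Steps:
T = -45047 (T = 107*(-421) = -45047)
W = -781 - √1130 ≈ -814.62
√(T + W) = √(-45047 + (-781 - √1130)) = √(-45828 - √1130)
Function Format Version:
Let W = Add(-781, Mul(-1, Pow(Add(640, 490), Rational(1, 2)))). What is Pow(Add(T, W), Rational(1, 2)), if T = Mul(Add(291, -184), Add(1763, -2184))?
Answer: Pow(Add(-45828, Mul(-1, Pow(1130, Rational(1, 2)))), Rational(1, 2)) ≈ Mul(214.15, I)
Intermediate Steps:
T = -45047 (T = Mul(107, -421) = -45047)
W = Add(-781, Mul(-1, Pow(1130, Rational(1, 2)))) ≈ -814.62
Pow(Add(T, W), Rational(1, 2)) = Pow(Add(-45047, Add(-781, Mul(-1, Pow(1130, Rational(1, 2))))), Rational(1, 2)) = Pow(Add(-45828, Mul(-1, Pow(1130, Rational(1, 2)))), Rational(1, 2))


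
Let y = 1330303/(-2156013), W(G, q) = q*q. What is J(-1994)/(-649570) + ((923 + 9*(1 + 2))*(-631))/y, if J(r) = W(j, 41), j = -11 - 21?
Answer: 839518551659335157/864124919710 ≈ 9.7152e+5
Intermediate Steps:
j = -32
W(G, q) = q**2
J(r) = 1681 (J(r) = 41**2 = 1681)
y = -1330303/2156013 (y = 1330303*(-1/2156013) = -1330303/2156013 ≈ -0.61702)
J(-1994)/(-649570) + ((923 + 9*(1 + 2))*(-631))/y = 1681/(-649570) + ((923 + 9*(1 + 2))*(-631))/(-1330303/2156013) = 1681*(-1/649570) + ((923 + 9*3)*(-631))*(-2156013/1330303) = -1681/649570 + ((923 + 27)*(-631))*(-2156013/1330303) = -1681/649570 + (950*(-631))*(-2156013/1330303) = -1681/649570 - 599450*(-2156013/1330303) = -1681/649570 + 1292421992850/1330303 = 839518551659335157/864124919710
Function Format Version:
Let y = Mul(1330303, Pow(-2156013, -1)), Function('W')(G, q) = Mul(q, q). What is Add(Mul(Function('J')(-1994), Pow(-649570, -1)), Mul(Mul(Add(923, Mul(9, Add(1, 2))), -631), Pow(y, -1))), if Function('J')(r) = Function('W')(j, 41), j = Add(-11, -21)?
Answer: Rational(839518551659335157, 864124919710) ≈ 9.7152e+5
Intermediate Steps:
j = -32
Function('W')(G, q) = Pow(q, 2)
Function('J')(r) = 1681 (Function('J')(r) = Pow(41, 2) = 1681)
y = Rational(-1330303, 2156013) (y = Mul(1330303, Rational(-1, 2156013)) = Rational(-1330303, 2156013) ≈ -0.61702)
Add(Mul(Function('J')(-1994), Pow(-649570, -1)), Mul(Mul(Add(923, Mul(9, Add(1, 2))), -631), Pow(y, -1))) = Add(Mul(1681, Pow(-649570, -1)), Mul(Mul(Add(923, Mul(9, Add(1, 2))), -631), Pow(Rational(-1330303, 2156013), -1))) = Add(Mul(1681, Rational(-1, 649570)), Mul(Mul(Add(923, Mul(9, 3)), -631), Rational(-2156013, 1330303))) = Add(Rational(-1681, 649570), Mul(Mul(Add(923, 27), -631), Rational(-2156013, 1330303))) = Add(Rational(-1681, 649570), Mul(Mul(950, -631), Rational(-2156013, 1330303))) = Add(Rational(-1681, 649570), Mul(-599450, Rational(-2156013, 1330303))) = Add(Rational(-1681, 649570), Rational(1292421992850, 1330303)) = Rational(839518551659335157, 864124919710)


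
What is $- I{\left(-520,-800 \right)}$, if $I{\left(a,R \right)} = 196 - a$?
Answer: $-716$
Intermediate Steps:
$- I{\left(-520,-800 \right)} = - (196 - -520) = - (196 + 520) = \left(-1\right) 716 = -716$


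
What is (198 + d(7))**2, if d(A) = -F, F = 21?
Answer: 31329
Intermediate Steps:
d(A) = -21 (d(A) = -1*21 = -21)
(198 + d(7))**2 = (198 - 21)**2 = 177**2 = 31329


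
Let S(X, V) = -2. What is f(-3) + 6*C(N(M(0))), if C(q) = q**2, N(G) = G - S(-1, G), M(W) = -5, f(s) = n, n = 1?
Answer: 55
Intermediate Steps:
f(s) = 1
N(G) = 2 + G (N(G) = G - 1*(-2) = G + 2 = 2 + G)
f(-3) + 6*C(N(M(0))) = 1 + 6*(2 - 5)**2 = 1 + 6*(-3)**2 = 1 + 6*9 = 1 + 54 = 55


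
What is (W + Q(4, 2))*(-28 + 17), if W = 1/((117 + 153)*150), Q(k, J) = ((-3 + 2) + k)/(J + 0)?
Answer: -668261/40500 ≈ -16.500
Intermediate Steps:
Q(k, J) = (-1 + k)/J
W = 1/40500 (W = (1/150)/270 = (1/270)*(1/150) = 1/40500 ≈ 2.4691e-5)
(W + Q(4, 2))*(-28 + 17) = (1/40500 + (-1 + 4)/2)*(-28 + 17) = (1/40500 + (½)*3)*(-11) = (1/40500 + 3/2)*(-11) = (60751/40500)*(-11) = -668261/40500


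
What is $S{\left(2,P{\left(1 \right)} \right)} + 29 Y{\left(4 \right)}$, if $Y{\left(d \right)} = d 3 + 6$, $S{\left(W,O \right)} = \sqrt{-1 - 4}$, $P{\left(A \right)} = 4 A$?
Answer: $522 + i \sqrt{5} \approx 522.0 + 2.2361 i$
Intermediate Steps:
$S{\left(W,O \right)} = i \sqrt{5}$ ($S{\left(W,O \right)} = \sqrt{-5} = i \sqrt{5}$)
$Y{\left(d \right)} = 6 + 3 d$ ($Y{\left(d \right)} = 3 d + 6 = 6 + 3 d$)
$S{\left(2,P{\left(1 \right)} \right)} + 29 Y{\left(4 \right)} = i \sqrt{5} + 29 \left(6 + 3 \cdot 4\right) = i \sqrt{5} + 29 \left(6 + 12\right) = i \sqrt{5} + 29 \cdot 18 = i \sqrt{5} + 522 = 522 + i \sqrt{5}$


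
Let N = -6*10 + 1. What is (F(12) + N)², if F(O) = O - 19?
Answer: 4356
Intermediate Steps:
N = -59 (N = -60 + 1 = -59)
F(O) = -19 + O
(F(12) + N)² = ((-19 + 12) - 59)² = (-7 - 59)² = (-66)² = 4356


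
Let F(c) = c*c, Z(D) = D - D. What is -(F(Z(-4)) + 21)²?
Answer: -441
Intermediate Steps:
Z(D) = 0
F(c) = c²
-(F(Z(-4)) + 21)² = -(0² + 21)² = -(0 + 21)² = -1*21² = -1*441 = -441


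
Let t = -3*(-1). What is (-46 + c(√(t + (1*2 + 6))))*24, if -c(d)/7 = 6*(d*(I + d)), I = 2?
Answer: -12192 - 2016*√11 ≈ -18878.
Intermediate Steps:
t = 3
c(d) = -42*d*(2 + d)
(-46 + c(√(t + (1*2 + 6))))*24 = (-46 - 42*√(3 + (1*2 + 6))*(2 + √(3 + (1*2 + 6))))*24 = (-46 - 42*√(3 + (2 + 6))*(2 + √(3 + (2 + 6))))*24 = (-46 - 42*√(3 + 8)*(2 + √(3 + 8)))*24 = (-46 - 42*√11*(2 + √11))*24 = -1104 - 1008*√11*(2 + √11)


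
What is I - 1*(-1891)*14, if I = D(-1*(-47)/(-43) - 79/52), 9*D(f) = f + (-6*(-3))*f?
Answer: 59183533/2236 ≈ 26469.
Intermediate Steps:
D(f) = 19*f/9 (D(f) = (f + (-6*(-3))*f)/9 = (f + 18*f)/9 = (19*f)/9 = 19*f/9)
I = -12331/2236 (I = 19*(-1*(-47)/(-43) - 79/52)/9 = 19*(47*(-1/43) - 79*1/52)/9 = 19*(-47/43 - 79/52)/9 = (19/9)*(-5841/2236) = -12331/2236 ≈ -5.5148)
I - 1*(-1891)*14 = -12331/2236 - 1*(-1891)*14 = -12331/2236 + 1891*14 = -12331/2236 + 26474 = 59183533/2236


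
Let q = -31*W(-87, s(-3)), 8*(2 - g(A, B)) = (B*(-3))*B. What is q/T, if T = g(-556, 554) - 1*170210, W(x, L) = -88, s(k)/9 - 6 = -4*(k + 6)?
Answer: -5456/110229 ≈ -0.049497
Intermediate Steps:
g(A, B) = 2 + 3*B²/8 (g(A, B) = 2 - B*(-3)*B/8 = 2 - (-3*B)*B/8 = 2 - (-3)*B²/8 = 2 + 3*B²/8)
s(k) = -162 - 36*k (s(k) = 54 + 9*(-4*(k + 6)) = 54 + 9*(-4*(6 + k)) = 54 + 9*(-24 - 4*k) = 54 + (-216 - 36*k) = -162 - 36*k)
T = -110229/2 (T = (2 + (3/8)*554²) - 1*170210 = (2 + (3/8)*306916) - 170210 = (2 + 230187/2) - 170210 = 230191/2 - 170210 = -110229/2 ≈ -55115.)
q = 2728 (q = -31*(-88) = 2728)
q/T = 2728/(-110229/2) = 2728*(-2/110229) = -5456/110229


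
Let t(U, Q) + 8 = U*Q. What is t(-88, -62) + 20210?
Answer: 25658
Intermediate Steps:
t(U, Q) = -8 + Q*U (t(U, Q) = -8 + U*Q = -8 + Q*U)
t(-88, -62) + 20210 = (-8 - 62*(-88)) + 20210 = (-8 + 5456) + 20210 = 5448 + 20210 = 25658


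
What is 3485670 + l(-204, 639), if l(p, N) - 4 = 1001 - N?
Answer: 3486036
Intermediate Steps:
l(p, N) = 1005 - N (l(p, N) = 4 + (1001 - N) = 1005 - N)
3485670 + l(-204, 639) = 3485670 + (1005 - 1*639) = 3485670 + (1005 - 639) = 3485670 + 366 = 3486036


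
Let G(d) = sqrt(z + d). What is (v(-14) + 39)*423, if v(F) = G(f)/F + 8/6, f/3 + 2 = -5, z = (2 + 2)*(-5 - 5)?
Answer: 17061 - 423*I*sqrt(61)/14 ≈ 17061.0 - 235.98*I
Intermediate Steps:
z = -40 (z = 4*(-10) = -40)
f = -21 (f = -6 + 3*(-5) = -6 - 15 = -21)
G(d) = sqrt(-40 + d)
v(F) = 4/3 + I*sqrt(61)/F (v(F) = sqrt(-40 - 21)/F + 8/6 = sqrt(-61)/F + 8*(1/6) = (I*sqrt(61))/F + 4/3 = I*sqrt(61)/F + 4/3 = 4/3 + I*sqrt(61)/F)
(v(-14) + 39)*423 = ((4/3 + I*sqrt(61)/(-14)) + 39)*423 = ((4/3 + I*sqrt(61)*(-1/14)) + 39)*423 = ((4/3 - I*sqrt(61)/14) + 39)*423 = (121/3 - I*sqrt(61)/14)*423 = 17061 - 423*I*sqrt(61)/14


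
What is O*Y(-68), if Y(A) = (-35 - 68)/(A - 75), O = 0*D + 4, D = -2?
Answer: 412/143 ≈ 2.8811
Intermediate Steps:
O = 4 (O = 0*(-2) + 4 = 0 + 4 = 4)
Y(A) = -103/(-75 + A)
O*Y(-68) = 4*(-103/(-75 - 68)) = 4*(-103/(-143)) = 4*(-103*(-1/143)) = 4*(103/143) = 412/143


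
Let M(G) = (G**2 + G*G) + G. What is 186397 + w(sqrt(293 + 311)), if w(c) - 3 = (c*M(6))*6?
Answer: 186400 + 936*sqrt(151) ≈ 1.9790e+5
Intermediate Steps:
M(G) = G + 2*G**2 (M(G) = (G**2 + G**2) + G = 2*G**2 + G = G + 2*G**2)
w(c) = 3 + 468*c (w(c) = 3 + (c*(6*(1 + 2*6)))*6 = 3 + (c*(6*(1 + 12)))*6 = 3 + (c*(6*13))*6 = 3 + (c*78)*6 = 3 + (78*c)*6 = 3 + 468*c)
186397 + w(sqrt(293 + 311)) = 186397 + (3 + 468*sqrt(293 + 311)) = 186397 + (3 + 468*sqrt(604)) = 186397 + (3 + 468*(2*sqrt(151))) = 186397 + (3 + 936*sqrt(151)) = 186400 + 936*sqrt(151)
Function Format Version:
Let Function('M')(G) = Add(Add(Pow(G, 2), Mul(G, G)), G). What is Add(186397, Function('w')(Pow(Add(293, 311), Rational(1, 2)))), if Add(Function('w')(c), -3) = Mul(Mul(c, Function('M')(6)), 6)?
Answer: Add(186400, Mul(936, Pow(151, Rational(1, 2)))) ≈ 1.9790e+5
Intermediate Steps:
Function('M')(G) = Add(G, Mul(2, Pow(G, 2))) (Function('M')(G) = Add(Add(Pow(G, 2), Pow(G, 2)), G) = Add(Mul(2, Pow(G, 2)), G) = Add(G, Mul(2, Pow(G, 2))))
Function('w')(c) = Add(3, Mul(468, c)) (Function('w')(c) = Add(3, Mul(Mul(c, Mul(6, Add(1, Mul(2, 6)))), 6)) = Add(3, Mul(Mul(c, Mul(6, Add(1, 12))), 6)) = Add(3, Mul(Mul(c, Mul(6, 13)), 6)) = Add(3, Mul(Mul(c, 78), 6)) = Add(3, Mul(Mul(78, c), 6)) = Add(3, Mul(468, c)))
Add(186397, Function('w')(Pow(Add(293, 311), Rational(1, 2)))) = Add(186397, Add(3, Mul(468, Pow(Add(293, 311), Rational(1, 2))))) = Add(186397, Add(3, Mul(468, Pow(604, Rational(1, 2))))) = Add(186397, Add(3, Mul(468, Mul(2, Pow(151, Rational(1, 2)))))) = Add(186397, Add(3, Mul(936, Pow(151, Rational(1, 2))))) = Add(186400, Mul(936, Pow(151, Rational(1, 2))))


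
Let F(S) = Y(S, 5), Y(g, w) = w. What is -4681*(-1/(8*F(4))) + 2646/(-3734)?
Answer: 8686507/74680 ≈ 116.32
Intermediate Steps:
F(S) = 5
-4681*(-1/(8*F(4))) + 2646/(-3734) = -4681/(-8*1*5) + 2646/(-3734) = -4681/((-8*5)) + 2646*(-1/3734) = -4681/(-40) - 1323/1867 = -4681*(-1/40) - 1323/1867 = 4681/40 - 1323/1867 = 8686507/74680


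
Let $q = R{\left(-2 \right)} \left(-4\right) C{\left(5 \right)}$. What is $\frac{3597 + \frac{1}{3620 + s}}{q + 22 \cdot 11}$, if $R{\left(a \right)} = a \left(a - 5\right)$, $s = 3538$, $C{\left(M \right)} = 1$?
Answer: $\frac{25747327}{1331388} \approx 19.339$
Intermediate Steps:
$R{\left(a \right)} = a \left(-5 + a\right)$
$q = -56$ ($q = - 2 \left(-5 - 2\right) \left(-4\right) 1 = \left(-2\right) \left(-7\right) \left(-4\right) 1 = 14 \left(-4\right) 1 = \left(-56\right) 1 = -56$)
$\frac{3597 + \frac{1}{3620 + s}}{q + 22 \cdot 11} = \frac{3597 + \frac{1}{3620 + 3538}}{-56 + 22 \cdot 11} = \frac{3597 + \frac{1}{7158}}{-56 + 242} = \frac{3597 + \frac{1}{7158}}{186} = \frac{25747327}{7158} \cdot \frac{1}{186} = \frac{25747327}{1331388}$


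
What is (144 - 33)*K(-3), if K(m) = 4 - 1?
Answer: 333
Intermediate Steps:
K(m) = 3
(144 - 33)*K(-3) = (144 - 33)*3 = 111*3 = 333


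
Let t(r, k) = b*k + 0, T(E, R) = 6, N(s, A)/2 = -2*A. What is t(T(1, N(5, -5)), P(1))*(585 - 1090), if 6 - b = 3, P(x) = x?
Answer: -1515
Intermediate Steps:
b = 3 (b = 6 - 1*3 = 6 - 3 = 3)
N(s, A) = -4*A (N(s, A) = 2*(-2*A) = -4*A)
t(r, k) = 3*k (t(r, k) = 3*k + 0 = 3*k)
t(T(1, N(5, -5)), P(1))*(585 - 1090) = (3*1)*(585 - 1090) = 3*(-505) = -1515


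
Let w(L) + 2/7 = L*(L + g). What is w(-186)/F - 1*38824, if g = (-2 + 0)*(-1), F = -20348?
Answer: -2765087415/71218 ≈ -38826.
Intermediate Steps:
g = 2 (g = -2*(-1) = 2)
w(L) = -2/7 + L*(2 + L) (w(L) = -2/7 + L*(L + 2) = -2/7 + L*(2 + L))
w(-186)/F - 1*38824 = (-2/7 + (-186)² + 2*(-186))/(-20348) - 1*38824 = (-2/7 + 34596 - 372)*(-1/20348) - 38824 = (239566/7)*(-1/20348) - 38824 = -119783/71218 - 38824 = -2765087415/71218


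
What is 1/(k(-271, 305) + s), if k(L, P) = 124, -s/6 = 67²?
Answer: -1/26810 ≈ -3.7300e-5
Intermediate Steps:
s = -26934 (s = -6*67² = -6*4489 = -26934)
1/(k(-271, 305) + s) = 1/(124 - 26934) = 1/(-26810) = -1/26810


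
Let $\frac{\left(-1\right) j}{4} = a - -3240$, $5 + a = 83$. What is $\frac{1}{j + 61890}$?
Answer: $\frac{1}{48618} \approx 2.0569 \cdot 10^{-5}$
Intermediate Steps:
$a = 78$ ($a = -5 + 83 = 78$)
$j = -13272$ ($j = - 4 \left(78 - -3240\right) = - 4 \left(78 + 3240\right) = \left(-4\right) 3318 = -13272$)
$\frac{1}{j + 61890} = \frac{1}{-13272 + 61890} = \frac{1}{48618}$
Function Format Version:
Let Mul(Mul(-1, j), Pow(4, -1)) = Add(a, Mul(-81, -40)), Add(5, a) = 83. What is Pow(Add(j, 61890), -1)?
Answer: Rational(1, 48618) ≈ 2.0569e-5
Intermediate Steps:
a = 78 (a = Add(-5, 83) = 78)
j = -13272 (j = Mul(-4, Add(78, Mul(-81, -40))) = Mul(-4, Add(78, 3240)) = Mul(-4, 3318) = -13272)
Pow(Add(j, 61890), -1) = Pow(Add(-13272, 61890), -1) = Pow(48618, -1) = Rational(1, 48618)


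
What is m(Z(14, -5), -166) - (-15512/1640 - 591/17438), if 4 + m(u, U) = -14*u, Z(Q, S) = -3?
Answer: 169775457/3574790 ≈ 47.492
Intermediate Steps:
m(u, U) = -4 - 14*u
m(Z(14, -5), -166) - (-15512/1640 - 591/17438) = (-4 - 14*(-3)) - (-15512/1640 - 591/17438) = (-4 + 42) - (-15512*1/1640 - 591*1/17438) = 38 - (-1939/205 - 591/17438) = 38 - 1*(-33933437/3574790) = 38 + 33933437/3574790 = 169775457/3574790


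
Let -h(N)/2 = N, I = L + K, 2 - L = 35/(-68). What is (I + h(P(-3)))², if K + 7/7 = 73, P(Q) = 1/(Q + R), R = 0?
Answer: 235223569/41616 ≈ 5652.2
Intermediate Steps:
L = 171/68 (L = 2 - 35/(-68) = 2 - 35*(-1)/68 = 2 - 1*(-35/68) = 2 + 35/68 = 171/68 ≈ 2.5147)
P(Q) = 1/Q (P(Q) = 1/(Q + 0) = 1/Q)
K = 72 (K = -1 + 73 = 72)
I = 5067/68 (I = 171/68 + 72 = 5067/68 ≈ 74.515)
h(N) = -2*N
(I + h(P(-3)))² = (5067/68 - 2/(-3))² = (5067/68 - 2*(-⅓))² = (5067/68 + ⅔)² = (15337/204)² = 235223569/41616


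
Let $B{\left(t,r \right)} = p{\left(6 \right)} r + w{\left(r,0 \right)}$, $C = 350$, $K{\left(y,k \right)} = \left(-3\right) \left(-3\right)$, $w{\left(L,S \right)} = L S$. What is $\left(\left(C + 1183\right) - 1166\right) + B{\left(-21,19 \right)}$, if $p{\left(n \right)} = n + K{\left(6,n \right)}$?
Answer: $652$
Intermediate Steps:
$K{\left(y,k \right)} = 9$
$p{\left(n \right)} = 9 + n$ ($p{\left(n \right)} = n + 9 = 9 + n$)
$B{\left(t,r \right)} = 15 r$ ($B{\left(t,r \right)} = \left(9 + 6\right) r + r 0 = 15 r + 0 = 15 r$)
$\left(\left(C + 1183\right) - 1166\right) + B{\left(-21,19 \right)} = \left(\left(350 + 1183\right) - 1166\right) + 15 \cdot 19 = \left(1533 - 1166\right) + 285 = 367 + 285 = 652$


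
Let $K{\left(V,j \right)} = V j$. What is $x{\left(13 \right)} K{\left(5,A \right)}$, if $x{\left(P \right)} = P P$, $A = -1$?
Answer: $-845$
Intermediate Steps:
$x{\left(P \right)} = P^{2}$
$x{\left(13 \right)} K{\left(5,A \right)} = 13^{2} \cdot 5 \left(-1\right) = 169 \left(-5\right) = -845$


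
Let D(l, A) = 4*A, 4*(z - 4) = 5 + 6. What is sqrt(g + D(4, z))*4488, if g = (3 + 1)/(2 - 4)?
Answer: 22440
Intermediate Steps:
g = -2 (g = 4/(-2) = 4*(-1/2) = -2)
z = 27/4 (z = 4 + (5 + 6)/4 = 4 + (1/4)*11 = 4 + 11/4 = 27/4 ≈ 6.7500)
sqrt(g + D(4, z))*4488 = sqrt(-2 + 4*(27/4))*4488 = sqrt(-2 + 27)*4488 = sqrt(25)*4488 = 5*4488 = 22440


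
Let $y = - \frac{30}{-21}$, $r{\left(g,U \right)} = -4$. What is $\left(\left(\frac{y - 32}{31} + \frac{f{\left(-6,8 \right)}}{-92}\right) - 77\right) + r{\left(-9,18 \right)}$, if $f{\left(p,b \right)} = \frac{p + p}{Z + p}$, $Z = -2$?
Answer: $- \frac{3274195}{39928} \approx -82.002$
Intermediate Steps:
$y = \frac{10}{7}$ ($y = \left(-30\right) \left(- \frac{1}{21}\right) = \frac{10}{7} \approx 1.4286$)
$f{\left(p,b \right)} = \frac{2 p}{-2 + p}$ ($f{\left(p,b \right)} = \frac{p + p}{-2 + p} = \frac{2 p}{-2 + p}$)
$\left(\left(\frac{y - 32}{31} + \frac{f{\left(-6,8 \right)}}{-92}\right) - 77\right) + r{\left(-9,18 \right)} = \left(\left(\frac{\frac{10}{7} - 32}{31} + \frac{2 \left(-6\right) \frac{1}{-2 - 6}}{-92}\right) - 77\right) - 4 = \left(\left(\left(- \frac{214}{7}\right) \frac{1}{31} + 2 \left(-6\right) \frac{1}{-8} \left(- \frac{1}{92}\right)\right) - 77\right) - 4 = \left(\left(- \frac{214}{217} + 2 \left(-6\right) \left(- \frac{1}{8}\right) \left(- \frac{1}{92}\right)\right) - 77\right) - 4 = \left(\left(- \frac{214}{217} + \frac{3}{2} \left(- \frac{1}{92}\right)\right) - 77\right) - 4 = \left(\left(- \frac{214}{217} - \frac{3}{184}\right) - 77\right) - 4 = \left(- \frac{40027}{39928} - 77\right) - 4 = - \frac{3114483}{39928} - 4 = - \frac{3274195}{39928}$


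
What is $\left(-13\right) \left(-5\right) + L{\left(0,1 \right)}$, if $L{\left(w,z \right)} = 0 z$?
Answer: $65$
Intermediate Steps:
$L{\left(w,z \right)} = 0$
$\left(-13\right) \left(-5\right) + L{\left(0,1 \right)} = \left(-13\right) \left(-5\right) + 0 = 65 + 0 = 65$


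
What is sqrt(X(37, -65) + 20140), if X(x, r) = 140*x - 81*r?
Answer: sqrt(30585) ≈ 174.89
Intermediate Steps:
X(x, r) = -81*r + 140*x
sqrt(X(37, -65) + 20140) = sqrt((-81*(-65) + 140*37) + 20140) = sqrt((5265 + 5180) + 20140) = sqrt(10445 + 20140) = sqrt(30585)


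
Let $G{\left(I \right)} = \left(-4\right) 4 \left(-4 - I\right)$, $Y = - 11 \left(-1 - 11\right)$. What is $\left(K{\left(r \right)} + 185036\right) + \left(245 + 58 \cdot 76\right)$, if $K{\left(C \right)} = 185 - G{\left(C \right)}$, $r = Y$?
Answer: $187698$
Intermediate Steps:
$Y = 132$ ($Y = \left(-11\right) \left(-12\right) = 132$)
$G{\left(I \right)} = 64 + 16 I$ ($G{\left(I \right)} = - 16 \left(-4 - I\right) = 64 + 16 I$)
$r = 132$
$K{\left(C \right)} = 121 - 16 C$ ($K{\left(C \right)} = 185 - \left(64 + 16 C\right) = 121 - 16 C$)
$\left(K{\left(r \right)} + 185036\right) + \left(245 + 58 \cdot 76\right) = \left(\left(121 - 2112\right) + 185036\right) + \left(245 + 58 \cdot 76\right) = \left(\left(121 - 2112\right) + 185036\right) + \left(245 + 4408\right) = \left(-1991 + 185036\right) + 4653 = 183045 + 4653 = 187698$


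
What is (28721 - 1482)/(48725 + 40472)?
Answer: 27239/89197 ≈ 0.30538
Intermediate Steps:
(28721 - 1482)/(48725 + 40472) = 27239/89197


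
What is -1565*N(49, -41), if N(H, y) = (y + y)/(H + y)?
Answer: 64165/4 ≈ 16041.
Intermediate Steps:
N(H, y) = 2*y/(H + y) (N(H, y) = (2*y)/(H + y) = 2*y/(H + y))
-1565*N(49, -41) = -3130*(-41)/(49 - 41) = -3130*(-41)/8 = -1565*(-41/4) = 64165/4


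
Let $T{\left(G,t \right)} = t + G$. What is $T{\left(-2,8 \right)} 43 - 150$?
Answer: $108$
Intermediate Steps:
$T{\left(G,t \right)} = G + t$
$T{\left(-2,8 \right)} 43 - 150 = \left(-2 + 8\right) 43 - 150 = 6 \cdot 43 - 150 = 258 - 150 = 108$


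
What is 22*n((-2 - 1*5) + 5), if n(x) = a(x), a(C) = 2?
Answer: 44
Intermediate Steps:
n(x) = 2
22*n((-2 - 1*5) + 5) = 22*2 = 44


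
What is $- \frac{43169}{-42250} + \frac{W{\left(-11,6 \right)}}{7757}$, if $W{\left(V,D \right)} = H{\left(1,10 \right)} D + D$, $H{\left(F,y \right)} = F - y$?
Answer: $\frac{332833933}{327733250} \approx 1.0156$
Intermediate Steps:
$W{\left(V,D \right)} = - 8 D$ ($W{\left(V,D \right)} = \left(1 - 10\right) D + D = - 9 D + D = - 8 D$)
$- \frac{43169}{-42250} + \frac{W{\left(-11,6 \right)}}{7757} = - \frac{43169}{-42250} + \frac{\left(-8\right) 6}{7757} = \left(-43169\right) \left(- \frac{1}{42250}\right) - \frac{48}{7757} = \frac{43169}{42250} - \frac{48}{7757} = \frac{332833933}{327733250}$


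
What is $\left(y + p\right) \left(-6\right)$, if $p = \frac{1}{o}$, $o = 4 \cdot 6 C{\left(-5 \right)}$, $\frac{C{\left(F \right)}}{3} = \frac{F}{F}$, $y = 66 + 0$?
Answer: $- \frac{4753}{12} \approx -396.08$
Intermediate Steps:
$y = 66$
$C{\left(F \right)} = 3$ ($C{\left(F \right)} = 3 \frac{F}{F} = 3 \cdot 1 = 3$)
$o = 72$ ($o = 4 \cdot 6 \cdot 3 = 24 \cdot 3 = 72$)
$p = \frac{1}{72} \approx 0.013889$
$\left(y + p\right) \left(-6\right) = \left(66 + \frac{1}{72}\right) \left(-6\right) = \frac{4753}{72} \left(-6\right) = - \frac{4753}{12}$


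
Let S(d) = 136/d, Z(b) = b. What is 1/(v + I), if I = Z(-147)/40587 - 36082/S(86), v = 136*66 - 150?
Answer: -459986/6435462857 ≈ -7.1477e-5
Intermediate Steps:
v = 8826 (v = 8976 - 150 = 8826)
I = -10495299293/459986 (I = -147/40587 - 36082/(136/86) = -147*1/40587 - 36082/(136*(1/86)) = -49/13529 - 36082/68/43 = -49/13529 - 36082*43/68 = -49/13529 - 775763/34 = -10495299293/459986 ≈ -22817.)
1/(v + I) = 1/(8826 - 10495299293/459986) = 1/(-6435462857/459986) = -459986/6435462857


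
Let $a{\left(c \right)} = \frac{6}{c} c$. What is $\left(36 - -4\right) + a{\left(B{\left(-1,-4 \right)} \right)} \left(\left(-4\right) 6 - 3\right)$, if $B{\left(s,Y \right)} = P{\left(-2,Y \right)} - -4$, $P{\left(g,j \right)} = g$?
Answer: $-122$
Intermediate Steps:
$B{\left(s,Y \right)} = 2$ ($B{\left(s,Y \right)} = -2 - -4 = -2 + 4 = 2$)
$a{\left(c \right)} = 6$
$\left(36 - -4\right) + a{\left(B{\left(-1,-4 \right)} \right)} \left(\left(-4\right) 6 - 3\right) = \left(36 - -4\right) + 6 \left(\left(-4\right) 6 - 3\right) = \left(36 + 4\right) + 6 \left(-24 - 3\right) = 40 + 6 \left(-27\right) = 40 - 162 = -122$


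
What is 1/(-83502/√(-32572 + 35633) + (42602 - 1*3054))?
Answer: 30264107/1195141757635 + 41751*√3061/2390283515270 ≈ 2.6289e-5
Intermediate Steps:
1/(-83502/√(-32572 + 35633) + (42602 - 1*3054)) = 1/(-83502*√3061/3061 + (42602 - 3054)) = 1/(-83502*√3061/3061 + 39548) = 1/(39548 - 83502*√3061/3061)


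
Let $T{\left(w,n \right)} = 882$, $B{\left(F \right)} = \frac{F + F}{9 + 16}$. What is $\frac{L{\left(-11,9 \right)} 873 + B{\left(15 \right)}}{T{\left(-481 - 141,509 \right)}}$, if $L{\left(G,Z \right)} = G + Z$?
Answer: $- \frac{1454}{735} \approx -1.9782$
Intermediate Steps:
$B{\left(F \right)} = \frac{2 F}{25}$
$\frac{L{\left(-11,9 \right)} 873 + B{\left(15 \right)}}{T{\left(-481 - 141,509 \right)}} = \frac{\left(-11 + 9\right) 873 + \frac{2}{25} \cdot 15}{882} = \left(\left(-2\right) 873 + \frac{6}{5}\right) \frac{1}{882} = \left(-1746 + \frac{6}{5}\right) \frac{1}{882} = \left(- \frac{8724}{5}\right) \frac{1}{882} = - \frac{1454}{735}$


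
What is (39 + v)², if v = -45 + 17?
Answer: 121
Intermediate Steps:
v = -28
(39 + v)² = (39 - 28)² = 11² = 121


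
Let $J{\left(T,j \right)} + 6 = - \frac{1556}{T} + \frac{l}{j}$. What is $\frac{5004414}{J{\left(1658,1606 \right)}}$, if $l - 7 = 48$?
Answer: $- \frac{201901414692}{278549} \approx -7.2483 \cdot 10^{5}$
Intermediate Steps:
$l = 55$ ($l = 7 + 48 = 55$)
$J{\left(T,j \right)} = -6 - \frac{1556}{T} + \frac{55}{j}$ ($J{\left(T,j \right)} = -6 + \left(- \frac{1556}{T} + \frac{55}{j}\right) = -6 - \frac{1556}{T} + \frac{55}{j}$)
$\frac{5004414}{J{\left(1658,1606 \right)}} = \frac{5004414}{-6 - \frac{1556}{1658} + \frac{55}{1606}} = \frac{5004414}{-6 - \frac{778}{829} + 55 \cdot \frac{1}{1606}} = \frac{5004414}{-6 - \frac{778}{829} + \frac{5}{146}} = \frac{5004414}{- \frac{835647}{121034}} = 5004414 \left(- \frac{121034}{835647}\right) = - \frac{201901414692}{278549}$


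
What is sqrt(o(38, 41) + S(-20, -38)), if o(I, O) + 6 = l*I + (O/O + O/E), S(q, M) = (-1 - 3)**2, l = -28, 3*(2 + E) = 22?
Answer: 5*I*sqrt(669)/4 ≈ 32.331*I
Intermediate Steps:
E = 16/3 (E = -2 + (1/3)*22 = -2 + 22/3 = 16/3 ≈ 5.3333)
S(q, M) = 16 (S(q, M) = (-4)**2 = 16)
o(I, O) = -5 - 28*I + 3*O/16 (o(I, O) = -6 + (-28*I + (O/O + O/(16/3))) = -6 + (-28*I + (1 + O*(3/16))) = -6 + (-28*I + (1 + 3*O/16)) = -6 + (1 - 28*I + 3*O/16) = -5 - 28*I + 3*O/16)
sqrt(o(38, 41) + S(-20, -38)) = sqrt((-5 - 28*38 + (3/16)*41) + 16) = sqrt((-5 - 1064 + 123/16) + 16) = sqrt(-16981/16 + 16) = sqrt(-16725/16) = 5*I*sqrt(669)/4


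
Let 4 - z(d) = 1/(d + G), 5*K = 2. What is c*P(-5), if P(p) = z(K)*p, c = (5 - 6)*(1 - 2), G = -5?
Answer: -485/23 ≈ -21.087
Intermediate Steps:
K = 2/5 (K = (1/5)*2 = 2/5 ≈ 0.40000)
c = 1 (c = -1*(-1) = 1)
z(d) = 4 - 1/(-5 + d) (z(d) = 4 - 1/(d - 5) = 4 - 1/(-5 + d))
P(p) = 97*p/23 (P(p) = ((-21 + 4*(2/5))/(-5 + 2/5))*p = ((-21 + 8/5)/(-23/5))*p = (-5/23*(-97/5))*p = 97*p/23)
c*P(-5) = 1*((97/23)*(-5)) = 1*(-485/23) = -485/23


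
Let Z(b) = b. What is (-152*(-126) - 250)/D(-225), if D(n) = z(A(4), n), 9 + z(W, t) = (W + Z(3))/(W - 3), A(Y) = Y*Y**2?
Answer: -576511/241 ≈ -2392.2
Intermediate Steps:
A(Y) = Y**3
z(W, t) = -9 + (3 + W)/(-3 + W) (z(W, t) = -9 + (W + 3)/(W - 3) = -9 + (3 + W)/(-3 + W))
D(n) = -482/61 (D(n) = 2*(15 - 4*4**3)/(-3 + 4**3) = 2*(15 - 4*64)/(-3 + 64) = 2*(15 - 256)/61 = 2*(1/61)*(-241) = -482/61)
(-152*(-126) - 250)/D(-225) = (-152*(-126) - 250)/(-482/61) = (19152 - 250)*(-61/482) = 18902*(-61/482) = -576511/241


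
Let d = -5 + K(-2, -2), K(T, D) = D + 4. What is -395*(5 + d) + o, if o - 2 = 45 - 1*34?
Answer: -777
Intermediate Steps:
K(T, D) = 4 + D
d = -3 (d = -5 + (4 - 2) = -5 + 2 = -3)
o = 13 (o = 2 + (45 - 1*34) = 2 + (45 - 34) = 2 + 11 = 13)
-395*(5 + d) + o = -395*(5 - 3) + 13 = -395*2 + 13 = -79*10 + 13 = -790 + 13 = -777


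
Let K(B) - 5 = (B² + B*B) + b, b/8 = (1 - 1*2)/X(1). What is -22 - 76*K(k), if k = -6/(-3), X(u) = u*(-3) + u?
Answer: -1314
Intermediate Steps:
X(u) = -2*u (X(u) = -3*u + u = -2*u)
k = 2 (k = -6*(-⅓) = 2)
b = 4 (b = 8*((1 - 1*2)/((-2*1))) = 8*((1 - 2)/(-2)) = 8*(-1*(-½)) = 8*(½) = 4)
K(B) = 9 + 2*B² (K(B) = 5 + ((B² + B*B) + 4) = 5 + ((B² + B²) + 4) = 5 + (2*B² + 4) = 5 + (4 + 2*B²) = 9 + 2*B²)
-22 - 76*K(k) = -22 - 76*(9 + 2*2²) = -22 - 76*(9 + 2*4) = -22 - 76*(9 + 8) = -22 - 76*17 = -22 - 1292 = -1314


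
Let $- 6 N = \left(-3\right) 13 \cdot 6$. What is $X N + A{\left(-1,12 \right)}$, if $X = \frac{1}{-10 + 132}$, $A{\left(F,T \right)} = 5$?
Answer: $\frac{649}{122} \approx 5.3197$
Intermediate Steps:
$X = \frac{1}{122} \approx 0.0081967$
$N = 39$ ($N = - \frac{\left(-3\right) 13 \cdot 6}{6} = - \frac{\left(-39\right) 6}{6} = \left(- \frac{1}{6}\right) \left(-234\right) = 39$)
$X N + A{\left(-1,12 \right)} = \frac{1}{122} \cdot 39 + 5 = \frac{39}{122} + 5 = \frac{649}{122}$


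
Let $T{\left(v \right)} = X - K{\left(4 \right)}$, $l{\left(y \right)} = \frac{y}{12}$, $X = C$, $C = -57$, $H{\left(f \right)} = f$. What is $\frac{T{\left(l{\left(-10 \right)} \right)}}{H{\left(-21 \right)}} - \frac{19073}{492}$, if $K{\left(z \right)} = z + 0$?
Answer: $- \frac{41169}{1148} \approx -35.862$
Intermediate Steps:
$K{\left(z \right)} = z$
$X = -57$
$l{\left(y \right)} = \frac{y}{12}$ ($l{\left(y \right)} = y \frac{1}{12} = \frac{y}{12}$)
$T{\left(v \right)} = -61$ ($T{\left(v \right)} = -57 - 4 = -61$)
$\frac{T{\left(l{\left(-10 \right)} \right)}}{H{\left(-21 \right)}} - \frac{19073}{492} = - \frac{61}{-21} - \frac{19073}{492} = \left(-61\right) \left(- \frac{1}{21}\right) - \frac{19073}{492} = \frac{61}{21} - \frac{19073}{492} = - \frac{41169}{1148}$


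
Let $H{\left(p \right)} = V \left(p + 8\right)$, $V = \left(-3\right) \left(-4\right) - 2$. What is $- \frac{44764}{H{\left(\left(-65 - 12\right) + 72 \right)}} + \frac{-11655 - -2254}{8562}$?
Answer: $- \frac{21308411}{14270} \approx -1493.2$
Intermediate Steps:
$V = 10$ ($V = 12 - 2 = 10$)
$H{\left(p \right)} = 80 + 10 p$ ($H{\left(p \right)} = 10 \left(p + 8\right) = 10 \left(8 + p\right) = 80 + 10 p$)
$- \frac{44764}{H{\left(\left(-65 - 12\right) + 72 \right)}} + \frac{-11655 - -2254}{8562} = - \frac{44764}{80 + 10 \left(\left(-65 - 12\right) + 72\right)} + \frac{-11655 - -2254}{8562} = - \frac{44764}{80 + 10 \left(-77 + 72\right)} + \left(-11655 + 2254\right) \frac{1}{8562} = - \frac{44764}{80 + 10 \left(-5\right)} - \frac{9401}{8562} = - \frac{44764}{80 - 50} - \frac{9401}{8562} = - \frac{44764}{30} - \frac{9401}{8562} = \left(-44764\right) \frac{1}{30} - \frac{9401}{8562} = - \frac{22382}{15} - \frac{9401}{8562} = - \frac{21308411}{14270}$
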